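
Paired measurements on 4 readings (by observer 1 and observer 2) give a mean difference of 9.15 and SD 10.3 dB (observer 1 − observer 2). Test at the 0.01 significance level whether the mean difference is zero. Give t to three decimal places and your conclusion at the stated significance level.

H0: μ_d = 0; H1: μ_d ≠ 0 (paired t-test on the differences, two-sided).
t = d̄/(s_d/√n) = 9.15/(10.3/√4) = 1.777
df = n − 1 = 3
Two-sided p-value ≈ 0.174
Since p ≈ 0.174 > α = 0.01, fail to reject H0; the evidence is not statistically significant.

t = 1.777; fail to reject H0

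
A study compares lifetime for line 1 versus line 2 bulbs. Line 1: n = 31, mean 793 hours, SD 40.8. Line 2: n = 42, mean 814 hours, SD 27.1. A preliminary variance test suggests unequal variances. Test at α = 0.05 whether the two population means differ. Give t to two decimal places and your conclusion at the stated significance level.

t = -2.49; reject H0

Let group 1 = line 1, group 2 = line 2. H0: μ_1 = μ_2; H1: μ_1 ≠ μ_2 (Welch's two-sample t-test, two-sided).
t = (x̄_1 − x̄_2)/√(s_1²/n_1 + s_2²/n_2) = (793 − 814)/√(40.8²/31 + 27.1²/42) = -2.49
Welch–Satterthwaite df ≈ 48.92
Two-sided p-value ≈ 0.0163
Since p ≈ 0.0163 < α = 0.05, reject H0; the data support H1.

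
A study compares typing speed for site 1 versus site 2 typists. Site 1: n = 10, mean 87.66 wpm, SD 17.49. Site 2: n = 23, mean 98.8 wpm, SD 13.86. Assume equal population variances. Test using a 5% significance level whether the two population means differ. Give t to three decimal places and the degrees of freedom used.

Let group 1 = site 1, group 2 = site 2. H0: μ_1 = μ_2; H1: μ_1 ≠ μ_2 (two-sample pooled-variance t-test, two-sided).
s_p² = [(10−1)·17.49² + (23−1)·13.86²]/(10+23−2) = 225.138
t = (87.66 − 98.8)/√[225.138·(1/10 + 1/23)] = -1.960
df = n₁ + n₂ − 2 = 31
Two-sided p-value ≈ 0.0590
Since p ≈ 0.0590 > α = 0.05, fail to reject H0; the data do not provide sufficient evidence against H0.

t = -1.960, df = 31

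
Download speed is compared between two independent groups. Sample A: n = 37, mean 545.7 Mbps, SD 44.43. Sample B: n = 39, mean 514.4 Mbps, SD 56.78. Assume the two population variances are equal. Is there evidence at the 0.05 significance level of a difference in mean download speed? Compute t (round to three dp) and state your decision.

t = 2.667; reject H0

Let group 1 = sample A, group 2 = sample B. H0: μ_1 = μ_2; H1: μ_1 ≠ μ_2 (two-sample pooled-variance t-test, two-sided).
s_p² = [(37−1)·44.43² + (39−1)·56.78²]/(37+39−2) = 2615.89
t = (545.7 − 514.4)/√[2615.89·(1/37 + 1/39)] = 2.667
df = n₁ + n₂ − 2 = 74
Two-sided p-value ≈ 0.009
Since p ≈ 0.009 < α = 0.05, reject H0; the data support H1.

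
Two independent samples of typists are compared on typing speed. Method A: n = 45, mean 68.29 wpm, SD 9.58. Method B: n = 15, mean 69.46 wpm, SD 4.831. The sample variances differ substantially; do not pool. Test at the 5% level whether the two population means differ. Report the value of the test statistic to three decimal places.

Let group 1 = method A, group 2 = method B. H0: μ_1 = μ_2; H1: μ_1 ≠ μ_2 (Welch's two-sample t-test, two-sided).
t = (x̄_1 − x̄_2)/√(s_1²/n_1 + s_2²/n_2) = (68.29 − 69.46)/√(9.58²/45 + 4.831²/15) = -0.617
Welch–Satterthwaite df ≈ 48.33
Two-sided p-value ≈ 0.5401
Since p ≈ 0.5401 > α = 0.05, fail to reject H0; the evidence is not statistically significant.

-0.617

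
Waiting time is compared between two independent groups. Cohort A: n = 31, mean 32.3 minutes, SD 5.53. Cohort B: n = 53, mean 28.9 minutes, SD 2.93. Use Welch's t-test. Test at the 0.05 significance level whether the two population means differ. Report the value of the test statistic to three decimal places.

Let group 1 = cohort A, group 2 = cohort B. H0: μ_1 = μ_2; H1: μ_1 ≠ μ_2 (Welch's two-sample t-test, two-sided).
t = (x̄_1 − x̄_2)/√(s_1²/n_1 + s_2²/n_2) = (32.3 − 28.9)/√(5.53²/31 + 2.93²/53) = 3.173
Welch–Satterthwaite df ≈ 40.04
Two-sided p-value ≈ 0.003
Since p ≈ 0.003 < α = 0.05, reject H0; the evidence is statistically significant.

3.173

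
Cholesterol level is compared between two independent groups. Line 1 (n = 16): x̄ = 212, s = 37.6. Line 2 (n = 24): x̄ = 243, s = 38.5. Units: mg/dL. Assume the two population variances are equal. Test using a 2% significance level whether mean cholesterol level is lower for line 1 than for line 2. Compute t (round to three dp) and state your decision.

t = -2.518; reject H0

Let group 1 = line 1, group 2 = line 2. H0: μ_1 = μ_2; H1: μ_1 < μ_2 (two-sample pooled-variance t-test, left-tailed).
s_p² = [(16−1)·37.6² + (24−1)·38.5²]/(16+24−2) = 1455.21
t = (212 − 243)/√[1455.21·(1/16 + 1/24)] = -2.518
df = n₁ + n₂ − 2 = 38
p-value = P(T ≤ -2.518) ≈ 0.0081
Since p ≈ 0.0081 < α = 0.02, reject H0; the evidence is statistically significant.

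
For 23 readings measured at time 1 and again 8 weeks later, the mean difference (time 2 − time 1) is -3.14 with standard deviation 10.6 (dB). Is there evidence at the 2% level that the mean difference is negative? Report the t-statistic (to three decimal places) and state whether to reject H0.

t = -1.421; fail to reject H0

H0: μ_d = 0; H1: μ_d < 0 (paired t-test on the differences, left-tailed).
t = d̄/(s_d/√n) = -3.14/(10.6/√23) = -1.421
df = n − 1 = 22
p-value = P(T ≤ -1.421) ≈ 0.085
Since p ≈ 0.085 > α = 0.02, fail to reject H0; the data do not provide sufficient evidence against H0.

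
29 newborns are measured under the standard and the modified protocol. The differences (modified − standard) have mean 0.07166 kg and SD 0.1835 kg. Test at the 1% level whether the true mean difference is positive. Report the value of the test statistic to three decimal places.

2.103

H0: μ_d = 0; H1: μ_d > 0 (paired t-test on the differences, right-tailed).
t = d̄/(s_d/√n) = 0.07166/(0.1835/√29) = 2.103
df = n − 1 = 28
p-value = P(T ≥ 2.103) ≈ 0.022
Since p ≈ 0.022 > α = 0.01, fail to reject H0; the data do not provide sufficient evidence against H0.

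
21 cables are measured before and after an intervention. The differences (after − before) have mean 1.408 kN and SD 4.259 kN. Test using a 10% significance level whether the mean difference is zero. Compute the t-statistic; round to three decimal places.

1.515

H0: μ_d = 0; H1: μ_d ≠ 0 (paired t-test on the differences, two-sided).
t = d̄/(s_d/√n) = 1.408/(4.259/√21) = 1.515
df = n − 1 = 20
Two-sided p-value ≈ 0.1454
Since p ≈ 0.1454 > α = 0.1, fail to reject H0; the data do not provide sufficient evidence against H0.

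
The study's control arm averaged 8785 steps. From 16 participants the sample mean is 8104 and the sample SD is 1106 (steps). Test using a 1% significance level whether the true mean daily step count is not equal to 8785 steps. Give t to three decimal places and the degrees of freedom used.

t = -2.463, df = 15

H0: μ = 8785; H1: μ ≠ 8785 (one-sample t-test, two-sided).
t = (x̄ − μ₀)/(s/√n) = (8104 − 8785)/(1106/√16) = -2.463
df = n − 1 = 15
Two-sided p-value ≈ 0.0264
Since p ≈ 0.0264 > α = 0.01, fail to reject H0; the data do not provide sufficient evidence against H0.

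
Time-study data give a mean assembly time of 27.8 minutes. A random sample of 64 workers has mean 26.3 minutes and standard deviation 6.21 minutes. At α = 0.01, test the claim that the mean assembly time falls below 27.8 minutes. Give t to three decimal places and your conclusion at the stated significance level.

t = -1.932; fail to reject H0

H0: μ = 27.8; H1: μ < 27.8 (one-sample t-test, left-tailed).
t = (x̄ − μ₀)/(s/√n) = (26.3 − 27.8)/(6.21/√64) = -1.932
df = n − 1 = 63
p-value = P(T ≤ -1.932) ≈ 0.029
Since p ≈ 0.029 > α = 0.01, fail to reject H0; the data do not provide sufficient evidence against H0.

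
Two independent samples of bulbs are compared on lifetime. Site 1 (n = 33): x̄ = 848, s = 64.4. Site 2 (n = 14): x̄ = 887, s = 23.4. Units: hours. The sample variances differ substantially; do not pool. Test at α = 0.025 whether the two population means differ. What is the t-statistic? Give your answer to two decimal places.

-3.04

Let group 1 = site 1, group 2 = site 2. H0: μ_1 = μ_2; H1: μ_1 ≠ μ_2 (Welch's two-sample t-test, two-sided).
t = (x̄_1 − x̄_2)/√(s_1²/n_1 + s_2²/n_2) = (848 − 887)/√(64.4²/33 + 23.4²/14) = -3.04
Welch–Satterthwaite df ≈ 44.43
Two-sided p-value ≈ 0.0040
Since p ≈ 0.0040 < α = 0.025, reject H0; the data support H1.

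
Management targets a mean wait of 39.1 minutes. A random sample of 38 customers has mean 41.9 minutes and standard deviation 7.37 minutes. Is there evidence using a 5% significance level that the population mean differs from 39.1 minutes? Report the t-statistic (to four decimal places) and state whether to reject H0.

H0: μ = 39.1; H1: μ ≠ 39.1 (one-sample t-test, two-sided).
t = (x̄ − μ₀)/(s/√n) = (41.9 − 39.1)/(7.37/√38) = 2.3420
df = n − 1 = 37
Two-sided p-value ≈ 0.0247
Since p ≈ 0.0247 < α = 0.05, reject H0; the data support H1.

t = 2.3420; reject H0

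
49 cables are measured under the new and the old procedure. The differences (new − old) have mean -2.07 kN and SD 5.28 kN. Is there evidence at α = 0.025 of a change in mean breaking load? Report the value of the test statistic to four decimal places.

H0: μ_d = 0; H1: μ_d ≠ 0 (paired t-test on the differences, two-sided).
t = d̄/(s_d/√n) = -2.07/(5.28/√49) = -2.7443
df = n − 1 = 48
Two-sided p-value ≈ 0.009
Since p ≈ 0.009 < α = 0.025, reject H0; the evidence is statistically significant.

-2.7443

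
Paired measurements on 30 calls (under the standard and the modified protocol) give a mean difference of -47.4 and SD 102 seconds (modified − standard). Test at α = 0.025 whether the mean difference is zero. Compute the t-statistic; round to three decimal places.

-2.545

H0: μ_d = 0; H1: μ_d ≠ 0 (paired t-test on the differences, two-sided).
t = d̄/(s_d/√n) = -47.4/(102/√30) = -2.545
df = n − 1 = 29
Two-sided p-value ≈ 0.0165
Since p ≈ 0.0165 < α = 0.025, reject H0; the data support H1.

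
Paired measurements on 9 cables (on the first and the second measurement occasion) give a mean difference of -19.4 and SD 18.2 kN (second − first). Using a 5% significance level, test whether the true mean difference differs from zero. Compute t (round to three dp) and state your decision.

H0: μ_d = 0; H1: μ_d ≠ 0 (paired t-test on the differences, two-sided).
t = d̄/(s_d/√n) = -19.4/(18.2/√9) = -3.198
df = n − 1 = 8
Two-sided p-value ≈ 0.013
Since p ≈ 0.013 < α = 0.05, reject H0; the data support H1.

t = -3.198; reject H0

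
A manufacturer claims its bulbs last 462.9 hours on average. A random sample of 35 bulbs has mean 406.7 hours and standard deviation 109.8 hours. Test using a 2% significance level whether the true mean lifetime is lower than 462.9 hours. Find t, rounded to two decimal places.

-3.03

H0: μ = 462.9; H1: μ < 462.9 (one-sample t-test, left-tailed).
t = (x̄ − μ₀)/(s/√n) = (406.7 − 462.9)/(109.8/√35) = -3.03
df = n − 1 = 34
p-value = P(T ≤ -3.03) ≈ 0.002
Since p ≈ 0.002 < α = 0.02, reject H0; the evidence is statistically significant.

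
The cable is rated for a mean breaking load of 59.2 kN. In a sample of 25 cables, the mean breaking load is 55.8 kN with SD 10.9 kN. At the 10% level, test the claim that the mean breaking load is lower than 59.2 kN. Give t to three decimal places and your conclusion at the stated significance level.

H0: μ = 59.2; H1: μ < 59.2 (one-sample t-test, left-tailed).
t = (x̄ − μ₀)/(s/√n) = (55.8 − 59.2)/(10.9/√25) = -1.560
df = n − 1 = 24
p-value = P(T ≤ -1.560) ≈ 0.066
Since p ≈ 0.066 < α = 0.1, reject H0; the evidence is statistically significant.

t = -1.560; reject H0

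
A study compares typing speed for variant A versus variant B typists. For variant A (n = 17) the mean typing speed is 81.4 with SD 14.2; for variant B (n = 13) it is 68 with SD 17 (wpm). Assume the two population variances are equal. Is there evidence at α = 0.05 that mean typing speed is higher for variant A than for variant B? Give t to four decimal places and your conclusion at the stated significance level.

t = 2.3522; reject H0

Let group 1 = variant A, group 2 = variant B. H0: μ_1 = μ_2; H1: μ_1 > μ_2 (two-sample pooled-variance t-test, right-tailed).
s_p² = [(17−1)·14.2² + (13−1)·17²]/(17+13−2) = 239.08
t = (81.4 − 68)/√[239.08·(1/17 + 1/13)] = 2.3522
df = n₁ + n₂ − 2 = 28
p-value = P(T ≥ 2.3522) ≈ 0.0130
Since p ≈ 0.0130 < α = 0.05, reject H0; the evidence is statistically significant.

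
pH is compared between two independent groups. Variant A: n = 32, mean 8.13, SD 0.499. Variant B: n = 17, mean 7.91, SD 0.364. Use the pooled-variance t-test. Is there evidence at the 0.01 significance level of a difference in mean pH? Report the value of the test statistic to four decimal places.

Let group 1 = variant A, group 2 = variant B. H0: μ_1 = μ_2; H1: μ_1 ≠ μ_2 (two-sample pooled-variance t-test, two-sided).
s_p² = [(32−1)·0.499² + (17−1)·0.364²]/(32+17−2) = 0.20934
t = (8.13 − 7.91)/√[0.20934·(1/32 + 1/17)] = 1.6021
df = n₁ + n₂ − 2 = 47
Two-sided p-value ≈ 0.1158
Since p ≈ 0.1158 > α = 0.01, fail to reject H0; the data do not provide sufficient evidence against H0.

1.6021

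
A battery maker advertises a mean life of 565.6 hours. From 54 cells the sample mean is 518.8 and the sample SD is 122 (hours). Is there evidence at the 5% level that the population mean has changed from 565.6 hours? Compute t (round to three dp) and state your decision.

t = -2.819; reject H0

H0: μ = 565.6; H1: μ ≠ 565.6 (one-sample t-test, two-sided).
t = (x̄ − μ₀)/(s/√n) = (518.8 − 565.6)/(122/√54) = -2.819
df = n − 1 = 53
Two-sided p-value ≈ 0.007
Since p ≈ 0.007 < α = 0.05, reject H0; the data support H1.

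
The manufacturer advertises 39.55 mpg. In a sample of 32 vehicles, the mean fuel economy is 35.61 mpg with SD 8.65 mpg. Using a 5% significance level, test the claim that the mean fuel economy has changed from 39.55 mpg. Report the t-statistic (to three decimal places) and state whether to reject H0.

t = -2.577; reject H0

H0: μ = 39.55; H1: μ ≠ 39.55 (one-sample t-test, two-sided).
t = (x̄ − μ₀)/(s/√n) = (35.61 − 39.55)/(8.65/√32) = -2.577
df = n − 1 = 31
Two-sided p-value ≈ 0.015
Since p ≈ 0.015 < α = 0.05, reject H0; the evidence is statistically significant.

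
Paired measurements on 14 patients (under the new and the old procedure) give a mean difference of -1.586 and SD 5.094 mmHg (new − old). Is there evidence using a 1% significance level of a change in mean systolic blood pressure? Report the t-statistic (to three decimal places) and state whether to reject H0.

t = -1.165; fail to reject H0

H0: μ_d = 0; H1: μ_d ≠ 0 (paired t-test on the differences, two-sided).
t = d̄/(s_d/√n) = -1.586/(5.094/√14) = -1.165
df = n − 1 = 13
Two-sided p-value ≈ 0.2650
Since p ≈ 0.2650 > α = 0.01, fail to reject H0; the data do not provide sufficient evidence against H0.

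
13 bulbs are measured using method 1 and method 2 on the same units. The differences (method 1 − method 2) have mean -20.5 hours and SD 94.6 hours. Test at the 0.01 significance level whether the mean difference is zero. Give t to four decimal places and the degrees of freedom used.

H0: μ_d = 0; H1: μ_d ≠ 0 (paired t-test on the differences, two-sided).
t = d̄/(s_d/√n) = -20.5/(94.6/√13) = -0.7813
df = n − 1 = 12
Two-sided p-value ≈ 0.4497
Since p ≈ 0.4497 > α = 0.01, fail to reject H0; the data do not provide sufficient evidence against H0.

t = -0.7813, df = 12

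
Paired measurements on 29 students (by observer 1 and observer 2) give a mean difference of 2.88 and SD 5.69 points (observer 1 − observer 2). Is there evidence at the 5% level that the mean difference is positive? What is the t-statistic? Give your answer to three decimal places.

H0: μ_d = 0; H1: μ_d > 0 (paired t-test on the differences, right-tailed).
t = d̄/(s_d/√n) = 2.88/(5.69/√29) = 2.726
df = n − 1 = 28
p-value = P(T ≥ 2.726) ≈ 0.0055
Since p ≈ 0.0055 < α = 0.05, reject H0; the data support H1.

2.726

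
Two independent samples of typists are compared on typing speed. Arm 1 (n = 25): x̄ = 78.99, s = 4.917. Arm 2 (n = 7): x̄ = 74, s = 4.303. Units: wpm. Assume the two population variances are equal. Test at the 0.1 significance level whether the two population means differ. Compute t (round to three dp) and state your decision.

Let group 1 = arm 1, group 2 = arm 2. H0: μ_1 = μ_2; H1: μ_1 ≠ μ_2 (two-sample pooled-variance t-test, two-sided).
s_p² = [(25−1)·4.917² + (7−1)·4.303²]/(25+7−2) = 23.0447
t = (78.99 − 74)/√[23.0447·(1/25 + 1/7)] = 2.431
df = n₁ + n₂ − 2 = 30
Two-sided p-value ≈ 0.0213
Since p ≈ 0.0213 < α = 0.1, reject H0; the data support H1.

t = 2.431; reject H0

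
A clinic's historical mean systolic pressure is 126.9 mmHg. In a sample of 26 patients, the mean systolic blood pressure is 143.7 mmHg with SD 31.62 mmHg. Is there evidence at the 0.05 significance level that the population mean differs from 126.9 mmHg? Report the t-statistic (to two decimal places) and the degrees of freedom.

t = 2.71, df = 25

H0: μ = 126.9; H1: μ ≠ 126.9 (one-sample t-test, two-sided).
t = (x̄ − μ₀)/(s/√n) = (143.7 − 126.9)/(31.62/√26) = 2.71
df = n − 1 = 25
Two-sided p-value ≈ 0.012
Since p ≈ 0.012 < α = 0.05, reject H0; the data support H1.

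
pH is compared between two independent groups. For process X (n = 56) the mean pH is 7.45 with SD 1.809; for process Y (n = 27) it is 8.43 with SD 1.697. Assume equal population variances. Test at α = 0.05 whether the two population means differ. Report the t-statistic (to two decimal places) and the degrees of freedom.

Let group 1 = process X, group 2 = process Y. H0: μ_1 = μ_2; H1: μ_1 ≠ μ_2 (two-sample pooled-variance t-test, two-sided).
s_p² = [(56−1)·1.809² + (27−1)·1.697²]/(56+27−2) = 3.14644
t = (7.45 − 8.43)/√[3.14644·(1/56 + 1/27)] = -2.36
df = n₁ + n₂ − 2 = 81
Two-sided p-value ≈ 0.0208
Since p ≈ 0.0208 < α = 0.05, reject H0; the data support H1.

t = -2.36, df = 81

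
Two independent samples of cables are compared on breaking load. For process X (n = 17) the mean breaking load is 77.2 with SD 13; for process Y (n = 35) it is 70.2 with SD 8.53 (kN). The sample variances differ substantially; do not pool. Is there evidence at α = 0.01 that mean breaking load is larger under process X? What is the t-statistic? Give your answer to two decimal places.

Let group 1 = process X, group 2 = process Y. H0: μ_1 = μ_2; H1: μ_1 > μ_2 (Welch's two-sample t-test, right-tailed).
t = (x̄_1 − x̄_2)/√(s_1²/n_1 + s_2²/n_2) = (77.2 − 70.2)/√(13²/17 + 8.53²/35) = 2.02
Welch–Satterthwaite df ≈ 22.92
p-value = P(T ≥ 2.02) ≈ 0.028
Since p ≈ 0.028 > α = 0.01, fail to reject H0; the evidence is not statistically significant.

2.02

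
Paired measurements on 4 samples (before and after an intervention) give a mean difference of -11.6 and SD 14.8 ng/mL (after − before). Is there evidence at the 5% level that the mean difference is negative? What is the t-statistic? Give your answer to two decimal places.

-1.57

H0: μ_d = 0; H1: μ_d < 0 (paired t-test on the differences, left-tailed).
t = d̄/(s_d/√n) = -11.6/(14.8/√4) = -1.57
df = n − 1 = 3
p-value = P(T ≤ -1.57) ≈ 0.107
Since p ≈ 0.107 > α = 0.05, fail to reject H0; the evidence is not statistically significant.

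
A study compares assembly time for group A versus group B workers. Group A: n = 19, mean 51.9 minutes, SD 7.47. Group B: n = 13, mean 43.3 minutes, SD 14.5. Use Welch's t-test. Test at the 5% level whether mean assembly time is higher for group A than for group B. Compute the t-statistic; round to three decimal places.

Let group 1 = group A, group 2 = group B. H0: μ_1 = μ_2; H1: μ_1 > μ_2 (Welch's two-sample t-test, right-tailed).
t = (x̄_1 − x̄_2)/√(s_1²/n_1 + s_2²/n_2) = (51.9 − 43.3)/√(7.47²/19 + 14.5²/13) = 1.967
Welch–Satterthwaite df ≈ 16.39
p-value = P(T ≥ 1.967) ≈ 0.0332
Since p ≈ 0.0332 < α = 0.05, reject H0; the evidence is statistically significant.

1.967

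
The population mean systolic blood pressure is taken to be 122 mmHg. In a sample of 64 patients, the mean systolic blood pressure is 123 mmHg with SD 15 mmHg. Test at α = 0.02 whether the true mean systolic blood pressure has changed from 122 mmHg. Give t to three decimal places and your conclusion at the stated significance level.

t = 0.533; fail to reject H0

H0: μ = 122; H1: μ ≠ 122 (one-sample t-test, two-sided).
t = (x̄ − μ₀)/(s/√n) = (123 − 122)/(15/√64) = 0.533
df = n − 1 = 63
Two-sided p-value ≈ 0.5957
Since p ≈ 0.5957 > α = 0.02, fail to reject H0; the data do not provide sufficient evidence against H0.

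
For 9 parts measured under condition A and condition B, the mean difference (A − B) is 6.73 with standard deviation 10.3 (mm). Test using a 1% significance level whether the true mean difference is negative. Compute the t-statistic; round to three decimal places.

H0: μ_d = 0; H1: μ_d < 0 (paired t-test on the differences, left-tailed).
t = d̄/(s_d/√n) = 6.73/(10.3/√9) = 1.960
df = n − 1 = 8
p-value = P(T ≤ 1.960) ≈ 0.9572
Since p ≈ 0.9572 > α = 0.01, fail to reject H0; the evidence is not statistically significant.

1.960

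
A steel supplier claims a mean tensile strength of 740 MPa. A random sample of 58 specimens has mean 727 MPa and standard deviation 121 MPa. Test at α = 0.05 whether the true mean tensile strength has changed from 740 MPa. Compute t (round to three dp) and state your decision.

H0: μ = 740; H1: μ ≠ 740 (one-sample t-test, two-sided).
t = (x̄ − μ₀)/(s/√n) = (727 − 740)/(121/√58) = -0.818
df = n − 1 = 57
Two-sided p-value ≈ 0.417
Since p ≈ 0.417 > α = 0.05, fail to reject H0; the evidence is not statistically significant.

t = -0.818; fail to reject H0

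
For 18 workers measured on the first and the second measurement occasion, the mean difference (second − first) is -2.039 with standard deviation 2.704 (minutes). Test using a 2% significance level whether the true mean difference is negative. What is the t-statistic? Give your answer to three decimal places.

H0: μ_d = 0; H1: μ_d < 0 (paired t-test on the differences, left-tailed).
t = d̄/(s_d/√n) = -2.039/(2.704/√18) = -3.199
df = n − 1 = 17
p-value = P(T ≤ -3.199) ≈ 0.003
Since p ≈ 0.003 < α = 0.02, reject H0; the data support H1.

-3.199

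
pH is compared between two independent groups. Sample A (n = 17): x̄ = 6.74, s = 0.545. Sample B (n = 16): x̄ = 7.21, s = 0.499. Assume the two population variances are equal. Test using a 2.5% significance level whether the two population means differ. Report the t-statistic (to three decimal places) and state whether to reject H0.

t = -2.579; reject H0

Let group 1 = sample A, group 2 = sample B. H0: μ_1 = μ_2; H1: μ_1 ≠ μ_2 (two-sample pooled-variance t-test, two-sided).
s_p² = [(17−1)·0.545² + (16−1)·0.499²]/(17+16−2) = 0.273788
t = (6.74 − 7.21)/√[0.273788·(1/17 + 1/16)] = -2.579
df = n₁ + n₂ − 2 = 31
Two-sided p-value ≈ 0.015
Since p ≈ 0.015 < α = 0.025, reject H0; the evidence is statistically significant.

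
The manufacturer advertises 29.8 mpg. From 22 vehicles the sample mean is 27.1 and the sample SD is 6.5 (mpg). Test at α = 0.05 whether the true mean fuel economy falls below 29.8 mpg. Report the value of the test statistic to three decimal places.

H0: μ = 29.8; H1: μ < 29.8 (one-sample t-test, left-tailed).
t = (x̄ − μ₀)/(s/√n) = (27.1 − 29.8)/(6.5/√22) = -1.948
df = n − 1 = 21
p-value = P(T ≤ -1.948) ≈ 0.032
Since p ≈ 0.032 < α = 0.05, reject H0; the data support H1.

-1.948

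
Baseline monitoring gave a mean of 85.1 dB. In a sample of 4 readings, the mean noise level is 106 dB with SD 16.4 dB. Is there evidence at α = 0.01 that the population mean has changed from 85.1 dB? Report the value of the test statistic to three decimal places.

H0: μ = 85.1; H1: μ ≠ 85.1 (one-sample t-test, two-sided).
t = (x̄ − μ₀)/(s/√n) = (106 − 85.1)/(16.4/√4) = 2.549
df = n − 1 = 3
Two-sided p-value ≈ 0.084
Since p ≈ 0.084 > α = 0.01, fail to reject H0; the evidence is not statistically significant.

2.549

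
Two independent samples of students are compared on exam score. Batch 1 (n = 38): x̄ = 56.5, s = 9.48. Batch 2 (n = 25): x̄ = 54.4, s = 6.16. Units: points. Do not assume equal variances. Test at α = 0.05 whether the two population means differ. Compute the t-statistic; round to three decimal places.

1.066

Let group 1 = batch 1, group 2 = batch 2. H0: μ_1 = μ_2; H1: μ_1 ≠ μ_2 (Welch's two-sample t-test, two-sided).
t = (x̄_1 − x̄_2)/√(s_1²/n_1 + s_2²/n_2) = (56.5 − 54.4)/√(9.48²/38 + 6.16²/25) = 1.066
Welch–Satterthwaite df ≈ 61.00
Two-sided p-value ≈ 0.291
Since p ≈ 0.291 > α = 0.05, fail to reject H0; the data do not provide sufficient evidence against H0.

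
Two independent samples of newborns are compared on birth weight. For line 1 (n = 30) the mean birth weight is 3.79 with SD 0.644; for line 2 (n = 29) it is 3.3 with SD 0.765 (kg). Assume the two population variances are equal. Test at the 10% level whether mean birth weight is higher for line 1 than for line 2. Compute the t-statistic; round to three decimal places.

2.665

Let group 1 = line 1, group 2 = line 2. H0: μ_1 = μ_2; H1: μ_1 > μ_2 (two-sample pooled-variance t-test, right-tailed).
s_p² = [(30−1)·0.644² + (29−1)·0.765²]/(30+29−2) = 0.498485
t = (3.79 − 3.3)/√[0.498485·(1/30 + 1/29)] = 2.665
df = n₁ + n₂ − 2 = 57
p-value = P(T ≥ 2.665) ≈ 0.0050
Since p ≈ 0.0050 < α = 0.1, reject H0; the evidence is statistically significant.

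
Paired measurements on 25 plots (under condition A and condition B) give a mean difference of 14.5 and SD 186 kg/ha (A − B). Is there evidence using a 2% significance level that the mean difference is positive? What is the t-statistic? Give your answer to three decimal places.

0.390

H0: μ_d = 0; H1: μ_d > 0 (paired t-test on the differences, right-tailed).
t = d̄/(s_d/√n) = 14.5/(186/√25) = 0.390
df = n − 1 = 24
p-value = P(T ≥ 0.390) ≈ 0.350
Since p ≈ 0.350 > α = 0.02, fail to reject H0; the evidence is not statistically significant.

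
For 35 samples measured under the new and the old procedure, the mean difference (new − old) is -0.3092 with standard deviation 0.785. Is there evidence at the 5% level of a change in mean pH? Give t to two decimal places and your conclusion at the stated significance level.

t = -2.33; reject H0

H0: μ_d = 0; H1: μ_d ≠ 0 (paired t-test on the differences, two-sided).
t = d̄/(s_d/√n) = -0.3092/(0.785/√35) = -2.33
df = n − 1 = 34
Two-sided p-value ≈ 0.0259
Since p ≈ 0.0259 < α = 0.05, reject H0; the data support H1.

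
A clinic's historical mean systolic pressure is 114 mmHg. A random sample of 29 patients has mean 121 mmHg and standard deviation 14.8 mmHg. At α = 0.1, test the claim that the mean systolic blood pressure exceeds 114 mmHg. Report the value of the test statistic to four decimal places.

H0: μ = 114; H1: μ > 114 (one-sample t-test, right-tailed).
t = (x̄ − μ₀)/(s/√n) = (121 − 114)/(14.8/√29) = 2.5470
df = n − 1 = 28
p-value = P(T ≥ 2.5470) ≈ 0.0083
Since p ≈ 0.0083 < α = 0.1, reject H0; the data support H1.

2.5470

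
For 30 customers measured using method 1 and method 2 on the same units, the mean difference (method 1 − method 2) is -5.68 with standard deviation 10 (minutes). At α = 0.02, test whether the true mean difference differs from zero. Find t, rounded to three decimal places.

H0: μ_d = 0; H1: μ_d ≠ 0 (paired t-test on the differences, two-sided).
t = d̄/(s_d/√n) = -5.68/(10/√30) = -3.111
df = n − 1 = 29
Two-sided p-value ≈ 0.004
Since p ≈ 0.004 < α = 0.02, reject H0; the evidence is statistically significant.

-3.111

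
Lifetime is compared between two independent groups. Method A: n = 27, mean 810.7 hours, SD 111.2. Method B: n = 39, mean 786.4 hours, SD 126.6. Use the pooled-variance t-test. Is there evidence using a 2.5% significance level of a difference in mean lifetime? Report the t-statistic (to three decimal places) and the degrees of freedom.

t = 0.805, df = 64

Let group 1 = method A, group 2 = method B. H0: μ_1 = μ_2; H1: μ_1 ≠ μ_2 (two-sample pooled-variance t-test, two-sided).
s_p² = [(27−1)·111.2² + (39−1)·126.6²]/(27+39−2) = 14539.8
t = (810.7 − 786.4)/√[14539.8·(1/27 + 1/39)] = 0.805
df = n₁ + n₂ − 2 = 64
Two-sided p-value ≈ 0.424
Since p ≈ 0.424 > α = 0.025, fail to reject H0; the data do not provide sufficient evidence against H0.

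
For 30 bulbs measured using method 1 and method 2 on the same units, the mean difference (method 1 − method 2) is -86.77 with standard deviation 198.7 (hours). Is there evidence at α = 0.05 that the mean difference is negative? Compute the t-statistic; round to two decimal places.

H0: μ_d = 0; H1: μ_d < 0 (paired t-test on the differences, left-tailed).
t = d̄/(s_d/√n) = -86.77/(198.7/√30) = -2.39
df = n − 1 = 29
p-value = P(T ≤ -2.39) ≈ 0.012
Since p ≈ 0.012 < α = 0.05, reject H0; the evidence is statistically significant.

-2.39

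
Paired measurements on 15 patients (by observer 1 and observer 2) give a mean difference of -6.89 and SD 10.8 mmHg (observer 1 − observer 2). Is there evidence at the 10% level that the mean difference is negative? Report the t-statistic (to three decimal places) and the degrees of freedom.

H0: μ_d = 0; H1: μ_d < 0 (paired t-test on the differences, left-tailed).
t = d̄/(s_d/√n) = -6.89/(10.8/√15) = -2.471
df = n − 1 = 14
p-value = P(T ≤ -2.471) ≈ 0.0135
Since p ≈ 0.0135 < α = 0.1, reject H0; the evidence is statistically significant.

t = -2.471, df = 14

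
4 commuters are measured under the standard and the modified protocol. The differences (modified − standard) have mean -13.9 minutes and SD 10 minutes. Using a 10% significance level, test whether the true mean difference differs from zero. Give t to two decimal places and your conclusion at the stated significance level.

H0: μ_d = 0; H1: μ_d ≠ 0 (paired t-test on the differences, two-sided).
t = d̄/(s_d/√n) = -13.9/(10/√4) = -2.78
df = n − 1 = 3
Two-sided p-value ≈ 0.0690
Since p ≈ 0.0690 < α = 0.1, reject H0; the evidence is statistically significant.

t = -2.78; reject H0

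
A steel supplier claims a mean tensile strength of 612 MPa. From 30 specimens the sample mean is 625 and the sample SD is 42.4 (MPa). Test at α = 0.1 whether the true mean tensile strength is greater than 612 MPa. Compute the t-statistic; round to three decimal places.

1.679

H0: μ = 612; H1: μ > 612 (one-sample t-test, right-tailed).
t = (x̄ − μ₀)/(s/√n) = (625 − 612)/(42.4/√30) = 1.679
df = n − 1 = 29
p-value = P(T ≥ 1.679) ≈ 0.052
Since p ≈ 0.052 < α = 0.1, reject H0; the data support H1.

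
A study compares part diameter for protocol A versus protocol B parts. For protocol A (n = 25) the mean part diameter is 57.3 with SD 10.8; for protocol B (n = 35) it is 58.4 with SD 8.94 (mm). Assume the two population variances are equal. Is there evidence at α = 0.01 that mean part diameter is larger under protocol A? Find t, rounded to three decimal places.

-0.431

Let group 1 = protocol A, group 2 = protocol B. H0: μ_1 = μ_2; H1: μ_1 > μ_2 (two-sample pooled-variance t-test, right-tailed).
s_p² = [(25−1)·10.8² + (35−1)·8.94²]/(25+35−2) = 95.1166
t = (57.3 − 58.4)/√[95.1166·(1/25 + 1/35)] = -0.431
df = n₁ + n₂ − 2 = 58
p-value = P(T ≥ -0.431) ≈ 0.6659
Since p ≈ 0.6659 > α = 0.01, fail to reject H0; the evidence is not statistically significant.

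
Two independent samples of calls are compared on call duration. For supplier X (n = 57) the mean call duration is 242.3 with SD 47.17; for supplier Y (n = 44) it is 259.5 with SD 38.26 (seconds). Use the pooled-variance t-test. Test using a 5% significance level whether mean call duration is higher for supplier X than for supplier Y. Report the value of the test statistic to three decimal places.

Let group 1 = supplier X, group 2 = supplier Y. H0: μ_1 = μ_2; H1: μ_1 > μ_2 (two-sample pooled-variance t-test, right-tailed).
s_p² = [(57−1)·47.17² + (44−1)·38.26²]/(57+44−2) = 1894.39
t = (242.3 − 259.5)/√[1894.39·(1/57 + 1/44)] = -1.969
df = n₁ + n₂ − 2 = 99
p-value = P(T ≥ -1.969) ≈ 0.9741
Since p ≈ 0.9741 > α = 0.05, fail to reject H0; the evidence is not statistically significant.

-1.969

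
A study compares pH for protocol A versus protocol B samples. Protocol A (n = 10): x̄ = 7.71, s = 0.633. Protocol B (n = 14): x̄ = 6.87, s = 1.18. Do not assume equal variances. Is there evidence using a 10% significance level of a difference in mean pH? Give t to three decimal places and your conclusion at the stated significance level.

Let group 1 = protocol A, group 2 = protocol B. H0: μ_1 = μ_2; H1: μ_1 ≠ μ_2 (Welch's two-sample t-test, two-sided).
t = (x̄_1 − x̄_2)/√(s_1²/n_1 + s_2²/n_2) = (7.71 − 6.87)/√(0.633²/10 + 1.18²/14) = 2.249
Welch–Satterthwaite df ≈ 20.73
Two-sided p-value ≈ 0.036
Since p ≈ 0.036 < α = 0.1, reject H0; the evidence is statistically significant.

t = 2.249; reject H0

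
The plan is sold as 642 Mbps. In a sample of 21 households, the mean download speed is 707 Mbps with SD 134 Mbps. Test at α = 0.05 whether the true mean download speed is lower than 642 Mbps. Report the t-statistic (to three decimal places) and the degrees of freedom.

t = 2.223, df = 20

H0: μ = 642; H1: μ < 642 (one-sample t-test, left-tailed).
t = (x̄ − μ₀)/(s/√n) = (707 − 642)/(134/√21) = 2.223
df = n − 1 = 20
p-value = P(T ≤ 2.223) ≈ 0.981
Since p ≈ 0.981 > α = 0.05, fail to reject H0; the data do not provide sufficient evidence against H0.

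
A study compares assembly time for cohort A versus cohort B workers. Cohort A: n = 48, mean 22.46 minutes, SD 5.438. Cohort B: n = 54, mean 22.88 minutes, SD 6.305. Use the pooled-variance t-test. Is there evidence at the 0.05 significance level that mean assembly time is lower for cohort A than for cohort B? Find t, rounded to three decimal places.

-0.358

Let group 1 = cohort A, group 2 = cohort B. H0: μ_1 = μ_2; H1: μ_1 < μ_2 (two-sample pooled-variance t-test, left-tailed).
s_p² = [(48−1)·5.438² + (54−1)·6.305²]/(48+54−2) = 34.9679
t = (22.46 − 22.88)/√[34.9679·(1/48 + 1/54)] = -0.358
df = n₁ + n₂ − 2 = 100
p-value = P(T ≤ -0.358) ≈ 0.361
Since p ≈ 0.361 > α = 0.05, fail to reject H0; the data do not provide sufficient evidence against H0.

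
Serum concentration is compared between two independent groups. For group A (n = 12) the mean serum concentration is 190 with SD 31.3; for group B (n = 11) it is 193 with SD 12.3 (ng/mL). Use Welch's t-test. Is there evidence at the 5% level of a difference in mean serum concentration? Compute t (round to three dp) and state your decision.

Let group 1 = group A, group 2 = group B. H0: μ_1 = μ_2; H1: μ_1 ≠ μ_2 (Welch's two-sample t-test, two-sided).
t = (x̄_1 − x̄_2)/√(s_1²/n_1 + s_2²/n_2) = (190 − 193)/√(31.3²/12 + 12.3²/11) = -0.307
Welch–Satterthwaite df ≈ 14.56
Two-sided p-value ≈ 0.763
Since p ≈ 0.763 > α = 0.05, fail to reject H0; the evidence is not statistically significant.

t = -0.307; fail to reject H0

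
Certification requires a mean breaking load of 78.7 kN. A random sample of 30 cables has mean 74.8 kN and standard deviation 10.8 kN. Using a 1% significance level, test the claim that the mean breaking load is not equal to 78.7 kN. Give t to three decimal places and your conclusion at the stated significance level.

H0: μ = 78.7; H1: μ ≠ 78.7 (one-sample t-test, two-sided).
t = (x̄ − μ₀)/(s/√n) = (74.8 − 78.7)/(10.8/√30) = -1.978
df = n − 1 = 29
Two-sided p-value ≈ 0.058
Since p ≈ 0.058 > α = 0.01, fail to reject H0; the evidence is not statistically significant.

t = -1.978; fail to reject H0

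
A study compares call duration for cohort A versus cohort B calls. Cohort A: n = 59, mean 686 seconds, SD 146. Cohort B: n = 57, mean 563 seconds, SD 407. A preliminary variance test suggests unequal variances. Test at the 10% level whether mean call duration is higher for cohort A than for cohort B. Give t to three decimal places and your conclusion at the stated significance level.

t = 2.152; reject H0

Let group 1 = cohort A, group 2 = cohort B. H0: μ_1 = μ_2; H1: μ_1 > μ_2 (Welch's two-sample t-test, right-tailed).
t = (x̄_1 − x̄_2)/√(s_1²/n_1 + s_2²/n_2) = (686 − 563)/√(146²/59 + 407²/57) = 2.152
Welch–Satterthwaite df ≈ 69.75
p-value = P(T ≥ 2.152) ≈ 0.017
Since p ≈ 0.017 < α = 0.1, reject H0; the data support H1.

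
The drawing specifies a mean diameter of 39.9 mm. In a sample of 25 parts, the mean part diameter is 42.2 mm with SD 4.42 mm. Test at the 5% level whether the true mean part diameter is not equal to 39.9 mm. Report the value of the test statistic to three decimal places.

H0: μ = 39.9; H1: μ ≠ 39.9 (one-sample t-test, two-sided).
t = (x̄ − μ₀)/(s/√n) = (42.2 − 39.9)/(4.42/√25) = 2.602
df = n − 1 = 24
Two-sided p-value ≈ 0.016
Since p ≈ 0.016 < α = 0.05, reject H0; the data support H1.

2.602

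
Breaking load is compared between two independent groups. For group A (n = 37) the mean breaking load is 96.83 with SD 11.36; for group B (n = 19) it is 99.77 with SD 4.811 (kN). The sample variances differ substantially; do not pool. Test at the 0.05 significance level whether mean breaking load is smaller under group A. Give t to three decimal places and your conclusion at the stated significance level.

t = -1.355; fail to reject H0

Let group 1 = group A, group 2 = group B. H0: μ_1 = μ_2; H1: μ_1 < μ_2 (Welch's two-sample t-test, left-tailed).
t = (x̄_1 − x̄_2)/√(s_1²/n_1 + s_2²/n_2) = (96.83 − 99.77)/√(11.36²/37 + 4.811²/19) = -1.355
Welch–Satterthwaite df ≈ 52.69
p-value = P(T ≤ -1.355) ≈ 0.0906
Since p ≈ 0.0906 > α = 0.05, fail to reject H0; the data do not provide sufficient evidence against H0.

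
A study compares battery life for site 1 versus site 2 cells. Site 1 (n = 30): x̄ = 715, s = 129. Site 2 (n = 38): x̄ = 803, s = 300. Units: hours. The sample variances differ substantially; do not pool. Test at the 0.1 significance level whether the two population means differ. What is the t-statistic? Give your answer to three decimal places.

Let group 1 = site 1, group 2 = site 2. H0: μ_1 = μ_2; H1: μ_1 ≠ μ_2 (Welch's two-sample t-test, two-sided).
t = (x̄_1 − x̄_2)/√(s_1²/n_1 + s_2²/n_2) = (715 − 803)/√(129²/30 + 300²/38) = -1.628
Welch–Satterthwaite df ≈ 52.67
Two-sided p-value ≈ 0.110
Since p ≈ 0.110 > α = 0.1, fail to reject H0; the data do not provide sufficient evidence against H0.

-1.628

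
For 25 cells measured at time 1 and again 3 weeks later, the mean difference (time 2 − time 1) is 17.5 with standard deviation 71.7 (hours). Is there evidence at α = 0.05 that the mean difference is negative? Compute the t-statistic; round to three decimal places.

H0: μ_d = 0; H1: μ_d < 0 (paired t-test on the differences, left-tailed).
t = d̄/(s_d/√n) = 17.5/(71.7/√25) = 1.220
df = n − 1 = 24
p-value = P(T ≤ 1.220) ≈ 0.883
Since p ≈ 0.883 > α = 0.05, fail to reject H0; the evidence is not statistically significant.

1.220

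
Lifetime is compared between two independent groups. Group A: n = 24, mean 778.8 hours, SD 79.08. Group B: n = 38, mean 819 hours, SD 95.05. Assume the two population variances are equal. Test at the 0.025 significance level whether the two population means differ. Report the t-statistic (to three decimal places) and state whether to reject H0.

t = -1.727; fail to reject H0

Let group 1 = group A, group 2 = group B. H0: μ_1 = μ_2; H1: μ_1 ≠ μ_2 (two-sample pooled-variance t-test, two-sided).
s_p² = [(24−1)·79.08² + (38−1)·95.05²]/(24+38−2) = 7968.51
t = (778.8 − 819)/√[7968.51·(1/24 + 1/38)] = -1.727
df = n₁ + n₂ − 2 = 60
Two-sided p-value ≈ 0.0893
Since p ≈ 0.0893 > α = 0.025, fail to reject H0; the data do not provide sufficient evidence against H0.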